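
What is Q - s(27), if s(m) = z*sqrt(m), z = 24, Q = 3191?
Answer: 3191 - 72*sqrt(3) ≈ 3066.3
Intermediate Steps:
s(m) = 24*sqrt(m)
Q - s(27) = 3191 - 24*sqrt(27) = 3191 - 24*3*sqrt(3) = 3191 - 72*sqrt(3)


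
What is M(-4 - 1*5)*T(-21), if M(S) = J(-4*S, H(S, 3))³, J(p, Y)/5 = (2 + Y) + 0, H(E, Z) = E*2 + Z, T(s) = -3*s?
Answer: -17301375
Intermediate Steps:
H(E, Z) = Z + 2*E (H(E, Z) = 2*E + Z = Z + 2*E)
J(p, Y) = 10 + 5*Y (J(p, Y) = 5*((2 + Y) + 0) = 5*(2 + Y) = 10 + 5*Y)
M(S) = (25 + 10*S)³ (M(S) = (10 + 5*(3 + 2*S))³ = (10 + (15 + 10*S))³ = (25 + 10*S)³)
M(-4 - 1*5)*T(-21) = (125*(5 + 2*(-4 - 1*5))³)*(-3*(-21)) = (125*(5 + 2*(-4 - 5))³)*63 = (125*(5 + 2*(-9))³)*63 = (125*(5 - 18)³)*63 = (125*(-13)³)*63 = (125*(-2197))*63 = -274625*63 = -17301375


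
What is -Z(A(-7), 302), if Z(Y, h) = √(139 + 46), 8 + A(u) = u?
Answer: -√185 ≈ -13.601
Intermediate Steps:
A(u) = -8 + u
Z(Y, h) = √185
-Z(A(-7), 302) = -√185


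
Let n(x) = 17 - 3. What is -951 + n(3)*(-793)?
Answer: -12053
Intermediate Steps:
n(x) = 14
-951 + n(3)*(-793) = -951 + 14*(-793) = -951 - 11102 = -12053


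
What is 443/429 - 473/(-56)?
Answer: 227725/24024 ≈ 9.4791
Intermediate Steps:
443/429 - 473/(-56) = 443*(1/429) - 473*(-1/56) = 443/429 + 473/56 = 227725/24024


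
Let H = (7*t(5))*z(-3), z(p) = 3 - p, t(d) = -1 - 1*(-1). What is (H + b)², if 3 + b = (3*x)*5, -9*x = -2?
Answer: ⅑ ≈ 0.11111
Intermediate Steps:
x = 2/9 (x = -⅑*(-2) = 2/9 ≈ 0.22222)
t(d) = 0 (t(d) = -1 + 1 = 0)
H = 0 (H = (7*0)*(3 - 1*(-3)) = 0*(3 + 3) = 0*6 = 0)
b = ⅓ (b = -3 + (3*(2/9))*5 = -3 + (⅔)*5 = -3 + 10/3 = ⅓ ≈ 0.33333)
(H + b)² = (0 + ⅓)² = (⅓)² = ⅑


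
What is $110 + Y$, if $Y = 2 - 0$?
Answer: $112$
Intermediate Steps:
$Y = 2$ ($Y = 2 + 0 = 2$)
$110 + Y = 110 + 2 = 112$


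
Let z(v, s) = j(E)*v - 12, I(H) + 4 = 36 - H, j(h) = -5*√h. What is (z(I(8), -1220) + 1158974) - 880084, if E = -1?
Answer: 278878 - 120*I ≈ 2.7888e+5 - 120.0*I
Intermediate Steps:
I(H) = 32 - H (I(H) = -4 + (36 - H) = 32 - H)
z(v, s) = -12 - 5*I*v (z(v, s) = (-5*I)*v - 12 = -5*I*v - 12 = -12 - 5*I*v)
(z(I(8), -1220) + 1158974) - 880084 = ((-12 - 5*I*(32 - 1*8)) + 1158974) - 880084 = ((-12 - 5*I*(32 - 8)) + 1158974) - 880084 = ((-12 - 5*I*24) + 1158974) - 880084 = ((-12 - 120*I) + 1158974) - 880084 = (1158962 - 120*I) - 880084 = 278878 - 120*I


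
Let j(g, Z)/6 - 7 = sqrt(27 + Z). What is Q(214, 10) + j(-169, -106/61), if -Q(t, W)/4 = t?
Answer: -814 + 6*sqrt(94001)/61 ≈ -783.84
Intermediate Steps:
j(g, Z) = 42 + 6*sqrt(27 + Z)
Q(t, W) = -4*t
Q(214, 10) + j(-169, -106/61) = -4*214 + (42 + 6*sqrt(27 - 106/61)) = -856 + (42 + 6*sqrt(27 - 106*1/61)) = -856 + (42 + 6*sqrt(27 - 106/61)) = -856 + (42 + 6*sqrt(1541/61)) = -856 + (42 + 6*(sqrt(94001)/61)) = -856 + (42 + 6*sqrt(94001)/61) = -814 + 6*sqrt(94001)/61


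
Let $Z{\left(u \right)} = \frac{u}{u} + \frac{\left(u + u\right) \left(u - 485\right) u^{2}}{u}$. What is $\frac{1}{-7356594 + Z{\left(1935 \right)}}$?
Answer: $\frac{1}{10850895907} \approx 9.2158 \cdot 10^{-11}$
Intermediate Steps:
$Z{\left(u \right)} = 1 + 2 u^{2} \left(-485 + u\right)$ ($Z{\left(u \right)} = 1 + \frac{2 u \left(-485 + u\right) u^{2}}{u} = 1 + \frac{2 u^{3} \left(-485 + u\right)}{u} = 1 + 2 u^{2} \left(-485 + u\right)$)
$\frac{1}{-7356594 + Z{\left(1935 \right)}} = \frac{1}{-7356594 + \left(1 - 970 \cdot 1935^{2} + 2 \cdot 1935^{3}\right)} = \frac{1}{-7356594 + \left(1 - 3631898250 + 2 \cdot 7245075375\right)} = \frac{1}{-7356594 + \left(1 - 3631898250 + 14490150750\right)} = \frac{1}{-7356594 + 10858252501} = \frac{1}{10850895907}$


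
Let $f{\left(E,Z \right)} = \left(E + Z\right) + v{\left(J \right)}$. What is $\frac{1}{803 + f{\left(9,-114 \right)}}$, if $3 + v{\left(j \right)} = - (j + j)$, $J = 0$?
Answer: $\frac{1}{695} \approx 0.0014388$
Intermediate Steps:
$v{\left(j \right)} = -3 - 2 j$ ($v{\left(j \right)} = -3 - \left(j + j\right) = -3 - 2 j$)
$f{\left(E,Z \right)} = -3 + E + Z$ ($f{\left(E,Z \right)} = \left(E + Z\right) - 3 = -3 + E + Z$)
$\frac{1}{803 + f{\left(9,-114 \right)}} = \frac{1}{803 - 108} = \frac{1}{695}$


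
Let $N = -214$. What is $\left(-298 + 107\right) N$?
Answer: $40874$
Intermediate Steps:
$\left(-298 + 107\right) N = \left(-298 + 107\right) \left(-214\right) = \left(-191\right) \left(-214\right) = 40874$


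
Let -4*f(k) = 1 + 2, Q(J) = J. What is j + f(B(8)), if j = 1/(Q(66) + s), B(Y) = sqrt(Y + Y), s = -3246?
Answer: -1193/1590 ≈ -0.75031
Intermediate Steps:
B(Y) = sqrt(2)*sqrt(Y) (B(Y) = sqrt(2*Y) = sqrt(2)*sqrt(Y))
f(k) = -3/4 (f(k) = -(1 + 2)/4 = -1/4*3 = -3/4)
j = -1/3180 (j = 1/(66 - 3246) = 1/(-3180) = -1/3180 ≈ -0.00031447)
j + f(B(8)) = -1/3180 - 3/4 = -1193/1590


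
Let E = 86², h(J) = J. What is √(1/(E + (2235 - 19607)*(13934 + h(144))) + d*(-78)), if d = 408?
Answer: I*√475828082332698625305/122277810 ≈ 178.39*I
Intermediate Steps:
E = 7396
√(1/(E + (2235 - 19607)*(13934 + h(144))) + d*(-78)) = √(1/(7396 + (2235 - 19607)*(13934 + 144)) + 408*(-78)) = √(1/(7396 - 17372*14078) - 31824) = √(1/(7396 - 244563016) - 31824) = √(1/(-244555620) - 31824) = √(-1/244555620 - 31824) = √(-7782738050881/244555620) = I*√475828082332698625305/122277810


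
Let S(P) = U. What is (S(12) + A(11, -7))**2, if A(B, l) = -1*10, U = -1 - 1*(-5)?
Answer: 36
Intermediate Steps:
U = 4 (U = -1 + 5 = 4)
A(B, l) = -10
S(P) = 4
(S(12) + A(11, -7))**2 = (4 - 10)**2 = (-6)**2 = 36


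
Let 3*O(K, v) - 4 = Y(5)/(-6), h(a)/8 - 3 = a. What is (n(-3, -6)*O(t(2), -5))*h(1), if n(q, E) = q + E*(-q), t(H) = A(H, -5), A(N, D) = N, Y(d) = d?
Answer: -2128/3 ≈ -709.33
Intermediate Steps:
t(H) = H
h(a) = 24 + 8*a
O(K, v) = 19/18 (O(K, v) = 4/3 + (5/(-6))/3 = 4/3 + (5*(-⅙))/3 = 4/3 + (⅓)*(-⅚) = 4/3 - 5/18 = 19/18)
n(q, E) = q - E*q
(n(-3, -6)*O(t(2), -5))*h(1) = (-3*(1 - 1*(-6))*(19/18))*(24 + 8*1) = (-3*(1 + 6)*(19/18))*(24 + 8) = (-3*7*(19/18))*32 = -21*19/18*32 = -133/6*32 = -2128/3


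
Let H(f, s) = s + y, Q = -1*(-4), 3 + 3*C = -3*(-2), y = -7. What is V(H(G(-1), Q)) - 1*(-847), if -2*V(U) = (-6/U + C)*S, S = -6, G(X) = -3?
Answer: 856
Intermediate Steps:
C = 1 (C = -1 + (-3*(-2))/3 = -1 + (⅓)*6 = -1 + 2 = 1)
Q = 4
H(f, s) = -7 + s (H(f, s) = s - 7 = -7 + s)
V(U) = 3 - 18/U (V(U) = -(-6/U + 1)*(-6)/2 = -(1 - 6/U)*(-6)/2 = -(-6 + 36/U)/2 = 3 - 18/U)
V(H(G(-1), Q)) - 1*(-847) = (3 - 18/(-7 + 4)) - 1*(-847) = (3 - 18/(-3)) + 847 = (3 - 18*(-⅓)) + 847 = (3 + 6) + 847 = 9 + 847 = 856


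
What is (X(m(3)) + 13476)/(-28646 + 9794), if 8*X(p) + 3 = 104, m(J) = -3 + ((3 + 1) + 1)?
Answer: -107909/150816 ≈ -0.71550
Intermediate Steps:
m(J) = 2 (m(J) = -3 + (4 + 1) = -3 + 5 = 2)
X(p) = 101/8 (X(p) = -3/8 + (⅛)*104 = -3/8 + 13 = 101/8)
(X(m(3)) + 13476)/(-28646 + 9794) = (101/8 + 13476)/(-28646 + 9794) = (107909/8)/(-18852) = (107909/8)*(-1/18852) = -107909/150816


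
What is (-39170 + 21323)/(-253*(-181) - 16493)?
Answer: -17847/29300 ≈ -0.60911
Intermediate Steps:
(-39170 + 21323)/(-253*(-181) - 16493) = -17847/(45793 - 16493) = -17847/29300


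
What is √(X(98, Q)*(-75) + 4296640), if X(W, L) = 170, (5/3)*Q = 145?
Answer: √4283890 ≈ 2069.8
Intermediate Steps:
Q = 87 (Q = (⅗)*145 = 87)
√(X(98, Q)*(-75) + 4296640) = √(170*(-75) + 4296640) = √(-12750 + 4296640) = √4283890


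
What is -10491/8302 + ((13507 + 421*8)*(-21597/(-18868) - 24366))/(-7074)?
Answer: 1192650002899497/20520119816 ≈ 58121.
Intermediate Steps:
-10491/8302 + ((13507 + 421*8)*(-21597/(-18868) - 24366))/(-7074) = -10491*1/8302 + ((13507 + 3368)*(-21597*(-1/18868) - 24366))*(-1/7074) = -10491/8302 + (16875*(21597/18868 - 24366))*(-1/7074) = -10491/8302 + (16875*(-459716091/18868))*(-1/7074) = -10491/8302 - 7757709035625/18868*(-1/7074) = -10491/8302 + 287322556875/4943416 = 1192650002899497/20520119816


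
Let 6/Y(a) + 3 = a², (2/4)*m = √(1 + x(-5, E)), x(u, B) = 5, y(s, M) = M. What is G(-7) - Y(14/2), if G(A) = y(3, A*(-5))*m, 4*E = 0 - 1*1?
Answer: -3/23 + 70*√6 ≈ 171.33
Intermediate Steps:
E = -¼ (E = (0 - 1*1)/4 = (0 - 1)/4 = (¼)*(-1) = -¼ ≈ -0.25000)
m = 2*√6 (m = 2*√(1 + 5) = 2*√6 ≈ 4.8990)
G(A) = -10*A*√6 (G(A) = (A*(-5))*(2*√6) = (-5*A)*(2*√6) = -10*A*√6)
Y(a) = 6/(-3 + a²)
G(-7) - Y(14/2) = -10*(-7)*√6 - 6/(-3 + (14/2)²) = 70*√6 - 6/(-3 + (14*(½))²) = 70*√6 - 6/(-3 + 7²) = 70*√6 - 6/(-3 + 49) = 70*√6 - 6/46 = 70*√6 - 1*3/23 = 70*√6 - 3/23 = -3/23 + 70*√6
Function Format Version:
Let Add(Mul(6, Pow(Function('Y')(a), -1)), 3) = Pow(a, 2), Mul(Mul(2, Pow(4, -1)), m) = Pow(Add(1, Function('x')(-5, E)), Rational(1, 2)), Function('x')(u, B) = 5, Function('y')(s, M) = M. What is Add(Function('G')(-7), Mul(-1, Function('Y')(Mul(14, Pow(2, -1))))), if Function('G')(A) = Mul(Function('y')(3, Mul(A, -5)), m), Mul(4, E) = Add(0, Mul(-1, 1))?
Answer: Add(Rational(-3, 23), Mul(70, Pow(6, Rational(1, 2)))) ≈ 171.33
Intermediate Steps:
E = Rational(-1, 4) (E = Mul(Rational(1, 4), Add(0, Mul(-1, 1))) = Mul(Rational(1, 4), Add(0, -1)) = Mul(Rational(1, 4), -1) = Rational(-1, 4) ≈ -0.25000)
m = Mul(2, Pow(6, Rational(1, 2))) (m = Mul(2, Pow(Add(1, 5), Rational(1, 2))) = Mul(2, Pow(6, Rational(1, 2))) ≈ 4.8990)
Function('G')(A) = Mul(-10, A, Pow(6, Rational(1, 2))) (Function('G')(A) = Mul(Mul(A, -5), Mul(2, Pow(6, Rational(1, 2)))) = Mul(Mul(-5, A), Mul(2, Pow(6, Rational(1, 2)))) = Mul(-10, A, Pow(6, Rational(1, 2))))
Function('Y')(a) = Mul(6, Pow(Add(-3, Pow(a, 2)), -1))
Add(Function('G')(-7), Mul(-1, Function('Y')(Mul(14, Pow(2, -1))))) = Add(Mul(-10, -7, Pow(6, Rational(1, 2))), Mul(-1, Mul(6, Pow(Add(-3, Pow(Mul(14, Pow(2, -1)), 2)), -1)))) = Add(Mul(70, Pow(6, Rational(1, 2))), Mul(-1, Mul(6, Pow(Add(-3, Pow(Mul(14, Rational(1, 2)), 2)), -1)))) = Add(Mul(70, Pow(6, Rational(1, 2))), Mul(-1, Mul(6, Pow(Add(-3, Pow(7, 2)), -1)))) = Add(Mul(70, Pow(6, Rational(1, 2))), Mul(-1, Mul(6, Pow(Add(-3, 49), -1)))) = Add(Mul(70, Pow(6, Rational(1, 2))), Mul(-1, Mul(6, Pow(46, -1)))) = Add(Mul(70, Pow(6, Rational(1, 2))), Mul(-1, Mul(6, Rational(1, 46)))) = Add(Mul(70, Pow(6, Rational(1, 2))), Mul(-1, Rational(3, 23))) = Add(Mul(70, Pow(6, Rational(1, 2))), Rational(-3, 23)) = Add(Rational(-3, 23), Mul(70, Pow(6, Rational(1, 2))))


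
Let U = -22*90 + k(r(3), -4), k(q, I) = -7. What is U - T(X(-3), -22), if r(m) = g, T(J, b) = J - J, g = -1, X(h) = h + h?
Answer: -1987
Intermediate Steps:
X(h) = 2*h
T(J, b) = 0
r(m) = -1
U = -1987 (U = -22*90 - 7 = -1980 - 7 = -1987)
U - T(X(-3), -22) = -1987 - 1*0 = -1987 + 0 = -1987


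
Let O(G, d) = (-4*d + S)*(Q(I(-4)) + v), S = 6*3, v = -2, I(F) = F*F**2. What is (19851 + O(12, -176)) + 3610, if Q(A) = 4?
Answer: 24905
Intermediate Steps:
I(F) = F**3
S = 18
O(G, d) = 36 - 8*d (O(G, d) = (-4*d + 18)*(4 - 2) = (18 - 4*d)*2 = 36 - 8*d)
(19851 + O(12, -176)) + 3610 = (19851 + (36 - 8*(-176))) + 3610 = (19851 + (36 + 1408)) + 3610 = (19851 + 1444) + 3610 = 21295 + 3610 = 24905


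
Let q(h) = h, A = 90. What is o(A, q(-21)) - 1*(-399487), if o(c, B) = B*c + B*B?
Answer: 398038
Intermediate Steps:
o(c, B) = B² + B*c (o(c, B) = B*c + B² = B² + B*c)
o(A, q(-21)) - 1*(-399487) = -21*(-21 + 90) - 1*(-399487) = -21*69 + 399487 = -1449 + 399487 = 398038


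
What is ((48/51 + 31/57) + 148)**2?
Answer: 20981812201/938961 ≈ 22346.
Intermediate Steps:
((48/51 + 31/57) + 148)**2 = ((48*(1/51) + 31*(1/57)) + 148)**2 = ((16/17 + 31/57) + 148)**2 = (1439/969 + 148)**2 = (144851/969)**2 = 20981812201/938961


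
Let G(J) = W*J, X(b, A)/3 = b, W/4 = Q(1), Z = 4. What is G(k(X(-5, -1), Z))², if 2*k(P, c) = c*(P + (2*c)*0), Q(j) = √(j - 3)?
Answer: -28800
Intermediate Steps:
Q(j) = √(-3 + j)
W = 4*I*√2 (W = 4*√(-3 + 1) = 4*√(-2) = 4*(I*√2) = 4*I*√2 ≈ 5.6569*I)
X(b, A) = 3*b
k(P, c) = P*c/2 (k(P, c) = (c*(P + (2*c)*0))/2 = (c*(P + 0))/2 = (c*P)/2 = (P*c)/2 = P*c/2)
G(J) = 4*I*J*√2 (G(J) = (4*I*√2)*J = 4*I*J*√2)
G(k(X(-5, -1), Z))² = (4*I*((½)*(3*(-5))*4)*√2)² = (4*I*((½)*(-15)*4)*√2)² = (4*I*(-30)*√2)² = (-120*I*√2)² = -28800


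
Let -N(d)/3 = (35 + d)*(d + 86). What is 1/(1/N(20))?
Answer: -17490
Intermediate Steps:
N(d) = -3*(35 + d)*(86 + d) (N(d) = -3*(35 + d)*(d + 86) = -3*(35 + d)*(86 + d))
1/(1/N(20)) = 1/(1/(-9030 - 363*20 - 3*20²)) = 1/(1/(-9030 - 7260 - 3*400)) = 1/(1/(-9030 - 7260 - 1200)) = 1/(1/(-17490)) = 1/(-1/17490) = -17490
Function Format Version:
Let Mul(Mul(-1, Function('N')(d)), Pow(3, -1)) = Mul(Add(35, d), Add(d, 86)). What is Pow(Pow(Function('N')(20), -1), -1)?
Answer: -17490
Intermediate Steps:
Function('N')(d) = Mul(-3, Add(35, d), Add(86, d)) (Function('N')(d) = Mul(-3, Mul(Add(35, d), Add(d, 86))) = Mul(-3, Mul(Add(35, d), Add(86, d))) = Mul(-3, Add(35, d), Add(86, d)))
Pow(Pow(Function('N')(20), -1), -1) = Pow(Pow(Add(-9030, Mul(-363, 20), Mul(-3, Pow(20, 2))), -1), -1) = Pow(Pow(Add(-9030, -7260, Mul(-3, 400)), -1), -1) = Pow(Pow(Add(-9030, -7260, -1200), -1), -1) = Pow(Pow(-17490, -1), -1) = Pow(Rational(-1, 17490), -1) = -17490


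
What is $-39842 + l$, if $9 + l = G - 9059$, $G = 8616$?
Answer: $-40294$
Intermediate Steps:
$l = -452$ ($l = -9 + \left(8616 - 9059\right) = -9 - 443 = -452$)
$-39842 + l = -39842 - 452 = -40294$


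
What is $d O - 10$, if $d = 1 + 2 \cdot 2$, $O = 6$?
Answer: $20$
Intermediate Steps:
$d = 5$ ($d = 1 + 4 = 5$)
$d O - 10 = 5 \cdot 6 - 10 = 30 - 10 = 20$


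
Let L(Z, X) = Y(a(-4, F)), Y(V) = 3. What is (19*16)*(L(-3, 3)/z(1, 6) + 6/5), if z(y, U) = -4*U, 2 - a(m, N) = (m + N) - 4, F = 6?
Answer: 1634/5 ≈ 326.80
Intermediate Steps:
a(m, N) = 6 - N - m (a(m, N) = 2 - ((m + N) - 4) = 2 - ((N + m) - 4) = 2 - (-4 + N + m) = 2 + (4 - N - m) = 6 - N - m)
L(Z, X) = 3
(19*16)*(L(-3, 3)/z(1, 6) + 6/5) = (19*16)*(3/((-4*6)) + 6/5) = 304*(3/(-24) + 6*(⅕)) = 304*(3*(-1/24) + 6/5) = 304*(-⅛ + 6/5) = 304*(43/40) = 1634/5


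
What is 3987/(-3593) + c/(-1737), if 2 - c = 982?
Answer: -3404279/6241041 ≈ -0.54547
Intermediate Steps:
c = -980 (c = 2 - 1*982 = 2 - 982 = -980)
3987/(-3593) + c/(-1737) = 3987/(-3593) - 980/(-1737) = 3987*(-1/3593) - 980*(-1/1737) = -3987/3593 + 980/1737 = -3404279/6241041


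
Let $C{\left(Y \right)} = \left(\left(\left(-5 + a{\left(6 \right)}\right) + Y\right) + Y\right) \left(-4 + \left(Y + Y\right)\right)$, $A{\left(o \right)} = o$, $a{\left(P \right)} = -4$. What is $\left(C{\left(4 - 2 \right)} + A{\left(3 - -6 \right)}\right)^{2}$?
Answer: $81$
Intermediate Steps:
$C{\left(Y \right)} = \left(-9 + 2 Y\right) \left(-4 + 2 Y\right)$ ($C{\left(Y \right)} = \left(\left(\left(-5 - 4\right) + Y\right) + Y\right) \left(-4 + \left(Y + Y\right)\right) = \left(\left(-9 + Y\right) + Y\right) \left(-4 + 2 Y\right) = \left(-9 + 2 Y\right) \left(-4 + 2 Y\right)$)
$\left(C{\left(4 - 2 \right)} + A{\left(3 - -6 \right)}\right)^{2} = \left(\left(36 - 26 \left(4 - 2\right) + 4 \left(4 - 2\right)^{2}\right) + \left(3 - -6\right)\right)^{2} = \left(\left(36 - 26 \left(4 - 2\right) + 4 \left(4 - 2\right)^{2}\right) + \left(3 + 6\right)\right)^{2} = \left(\left(36 - 52 + 4 \cdot 2^{2}\right) + 9\right)^{2} = \left(\left(36 - 52 + 4 \cdot 4\right) + 9\right)^{2} = \left(\left(36 - 52 + 16\right) + 9\right)^{2} = \left(0 + 9\right)^{2} = 9^{2} = 81$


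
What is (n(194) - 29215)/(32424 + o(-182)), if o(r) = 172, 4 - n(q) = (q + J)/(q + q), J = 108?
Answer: -5667085/6323624 ≈ -0.89618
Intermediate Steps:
n(q) = 4 - (108 + q)/(2*q) (n(q) = 4 - (q + 108)/(q + q) = 4 - (108 + q)/(2*q))
(n(194) - 29215)/(32424 + o(-182)) = ((7/2 - 54/194) - 29215)/(32424 + 172) = ((7/2 - 54*1/194) - 29215)/32596 = ((7/2 - 27/97) - 29215)*(1/32596) = (625/194 - 29215)*(1/32596) = -5667085/194*1/32596 = -5667085/6323624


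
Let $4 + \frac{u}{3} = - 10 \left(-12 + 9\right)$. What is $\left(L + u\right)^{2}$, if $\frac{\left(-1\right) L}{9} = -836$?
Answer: $57790404$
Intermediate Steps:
$L = 7524$ ($L = \left(-9\right) \left(-836\right) = 7524$)
$u = 78$ ($u = -12 + 3 \left(- 10 \left(-12 + 9\right)\right) = -12 + 3 \left(\left(-10\right) \left(-3\right)\right) = -12 + 3 \cdot 30 = -12 + 90 = 78$)
$\left(L + u\right)^{2} = \left(7524 + 78\right)^{2} = 7602^{2} = 57790404$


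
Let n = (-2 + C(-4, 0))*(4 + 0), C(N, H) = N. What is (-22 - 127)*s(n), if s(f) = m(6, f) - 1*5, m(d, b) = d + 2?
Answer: -447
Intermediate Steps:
m(d, b) = 2 + d
n = -24 (n = (-2 - 4)*(4 + 0) = -6*4 = -24)
s(f) = 3 (s(f) = (2 + 6) - 1*5 = 8 - 5 = 3)
(-22 - 127)*s(n) = (-22 - 127)*3 = -149*3 = -447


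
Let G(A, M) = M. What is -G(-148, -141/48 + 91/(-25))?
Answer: 2631/400 ≈ 6.5775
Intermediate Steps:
-G(-148, -141/48 + 91/(-25)) = -(-141/48 + 91/(-25)) = -(-141*1/48 + 91*(-1/25)) = -(-47/16 - 91/25) = -1*(-2631/400) = 2631/400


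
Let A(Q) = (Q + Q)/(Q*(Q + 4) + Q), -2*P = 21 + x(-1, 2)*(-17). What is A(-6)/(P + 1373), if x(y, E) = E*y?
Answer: -4/2691 ≈ -0.0014864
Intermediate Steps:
P = -55/2 (P = -(21 + (2*(-1))*(-17))/2 = -(21 - 2*(-17))/2 = -(21 + 34)/2 = -½*55 = -55/2 ≈ -27.500)
A(Q) = 2*Q/(Q + Q*(4 + Q)) (A(Q) = (2*Q)/(Q*(4 + Q) + Q) = (2*Q)/(Q + Q*(4 + Q)) = 2*Q/(Q + Q*(4 + Q)))
A(-6)/(P + 1373) = (2/(5 - 6))/(-55/2 + 1373) = (2/(-1))/(2691/2) = 2*(2*(-1))/2691 = (2/2691)*(-2) = -4/2691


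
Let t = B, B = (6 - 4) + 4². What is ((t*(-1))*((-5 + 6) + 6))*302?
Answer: -38052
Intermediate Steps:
B = 18 (B = 2 + 16 = 18)
t = 18
((t*(-1))*((-5 + 6) + 6))*302 = ((18*(-1))*((-5 + 6) + 6))*302 = -18*(1 + 6)*302 = -18*7*302 = -126*302 = -38052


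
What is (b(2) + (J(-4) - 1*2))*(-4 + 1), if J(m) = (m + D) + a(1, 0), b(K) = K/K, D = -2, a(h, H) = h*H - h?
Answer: 24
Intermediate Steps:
a(h, H) = -h + H*h (a(h, H) = H*h - h = -h + H*h)
b(K) = 1
J(m) = -3 + m (J(m) = (m - 2) + 1*(-1 + 0) = (-2 + m) + 1*(-1) = (-2 + m) - 1 = -3 + m)
(b(2) + (J(-4) - 1*2))*(-4 + 1) = (1 + ((-3 - 4) - 1*2))*(-4 + 1) = (1 + (-7 - 2))*(-3) = (1 - 9)*(-3) = -8*(-3) = 24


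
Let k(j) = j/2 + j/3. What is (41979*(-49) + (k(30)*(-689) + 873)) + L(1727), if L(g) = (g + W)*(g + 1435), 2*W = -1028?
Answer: 1762183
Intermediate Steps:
W = -514 (W = (½)*(-1028) = -514)
k(j) = 5*j/6 (k(j) = j*(½) + j*(⅓) = j/2 + j/3 = 5*j/6)
L(g) = (-514 + g)*(1435 + g) (L(g) = (g - 514)*(g + 1435) = (-514 + g)*(1435 + g))
(41979*(-49) + (k(30)*(-689) + 873)) + L(1727) = (41979*(-49) + (((⅚)*30)*(-689) + 873)) + (-737590 + 1727² + 921*1727) = (-2056971 + (25*(-689) + 873)) + (-737590 + 2982529 + 1590567) = (-2056971 + (-17225 + 873)) + 3835506 = (-2056971 - 16352) + 3835506 = -2073323 + 3835506 = 1762183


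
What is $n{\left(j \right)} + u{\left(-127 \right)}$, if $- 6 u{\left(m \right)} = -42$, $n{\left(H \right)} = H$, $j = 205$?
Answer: $212$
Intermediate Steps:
$u{\left(m \right)} = 7$ ($u{\left(m \right)} = \left(- \frac{1}{6}\right) \left(-42\right) = 7$)
$n{\left(j \right)} + u{\left(-127 \right)} = 205 + 7 = 212$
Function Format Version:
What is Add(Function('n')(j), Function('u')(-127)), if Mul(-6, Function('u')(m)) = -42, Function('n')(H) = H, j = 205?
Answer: 212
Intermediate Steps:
Function('u')(m) = 7 (Function('u')(m) = Mul(Rational(-1, 6), -42) = 7)
Add(Function('n')(j), Function('u')(-127)) = Add(205, 7) = 212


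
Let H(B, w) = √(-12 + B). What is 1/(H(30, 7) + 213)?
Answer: 71/15117 - √2/15117 ≈ 0.0046031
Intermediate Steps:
1/(H(30, 7) + 213) = 1/(√(-12 + 30) + 213) = 1/(√18 + 213) = 1/(3*√2 + 213) = 1/(213 + 3*√2)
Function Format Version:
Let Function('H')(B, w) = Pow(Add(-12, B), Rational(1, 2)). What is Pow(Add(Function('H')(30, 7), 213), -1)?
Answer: Add(Rational(71, 15117), Mul(Rational(-1, 15117), Pow(2, Rational(1, 2)))) ≈ 0.0046031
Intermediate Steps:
Pow(Add(Function('H')(30, 7), 213), -1) = Pow(Add(Pow(Add(-12, 30), Rational(1, 2)), 213), -1) = Pow(Add(Pow(18, Rational(1, 2)), 213), -1) = Pow(Add(Mul(3, Pow(2, Rational(1, 2))), 213), -1) = Pow(Add(213, Mul(3, Pow(2, Rational(1, 2)))), -1)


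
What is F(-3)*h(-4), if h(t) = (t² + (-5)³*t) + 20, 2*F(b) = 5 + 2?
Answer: 1876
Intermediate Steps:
F(b) = 7/2 (F(b) = (5 + 2)/2 = (½)*7 = 7/2)
h(t) = 20 + t² - 125*t (h(t) = (t² - 125*t) + 20 = 20 + t² - 125*t)
F(-3)*h(-4) = 7*(20 + (-4)² - 125*(-4))/2 = 7*(20 + 16 + 500)/2 = (7/2)*536 = 1876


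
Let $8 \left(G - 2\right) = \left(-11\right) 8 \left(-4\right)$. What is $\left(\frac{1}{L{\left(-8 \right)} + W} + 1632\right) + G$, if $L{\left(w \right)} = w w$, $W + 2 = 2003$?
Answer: $\frac{3465071}{2065} \approx 1678.0$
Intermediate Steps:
$W = 2001$ ($W = -2 + 2003 = 2001$)
$L{\left(w \right)} = w^{2}$
$G = 46$ ($G = 2 + \frac{\left(-11\right) 8 \left(-4\right)}{8} = 2 + \frac{\left(-88\right) \left(-4\right)}{8} = 2 + \frac{1}{8} \cdot 352 = 2 + 44 = 46$)
$\left(\frac{1}{L{\left(-8 \right)} + W} + 1632\right) + G = \left(\frac{1}{\left(-8\right)^{2} + 2001} + 1632\right) + 46 = \left(\frac{1}{64 + 2001} + 1632\right) + 46 = \left(\frac{1}{2065} + 1632\right) + 46 = \frac{3370081}{2065} + 46 = \frac{3465071}{2065}$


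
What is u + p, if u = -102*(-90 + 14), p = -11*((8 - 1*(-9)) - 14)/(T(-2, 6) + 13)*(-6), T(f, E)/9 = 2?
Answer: 240510/31 ≈ 7758.4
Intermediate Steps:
T(f, E) = 18 (T(f, E) = 9*2 = 18)
p = 198/31 (p = -11*((8 - 1*(-9)) - 14)/(18 + 13)*(-6) = -11*((8 + 9) - 14)/31*(-6) = -11*(17 - 14)/31*(-6) = -33/31*(-6) = 198/31 ≈ 6.3871)
u = 7752 (u = -102*(-76) = 7752)
u + p = 7752 + 198/31 = 240510/31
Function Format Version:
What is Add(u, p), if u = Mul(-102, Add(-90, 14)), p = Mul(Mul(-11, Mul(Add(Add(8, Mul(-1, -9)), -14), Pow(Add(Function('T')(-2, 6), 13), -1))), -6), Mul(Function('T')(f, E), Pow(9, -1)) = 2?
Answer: Rational(240510, 31) ≈ 7758.4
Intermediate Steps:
Function('T')(f, E) = 18 (Function('T')(f, E) = Mul(9, 2) = 18)
p = Rational(198, 31) (p = Mul(Mul(-11, Mul(Add(Add(8, Mul(-1, -9)), -14), Pow(Add(18, 13), -1))), -6) = Mul(Mul(-11, Mul(Add(Add(8, 9), -14), Pow(31, -1))), -6) = Mul(Mul(-11, Mul(Add(17, -14), Rational(1, 31))), -6) = Mul(Mul(-11, Mul(3, Rational(1, 31))), -6) = Mul(Mul(-11, Rational(3, 31)), -6) = Mul(Rational(-33, 31), -6) = Rational(198, 31) ≈ 6.3871)
u = 7752 (u = Mul(-102, -76) = 7752)
Add(u, p) = Add(7752, Rational(198, 31)) = Rational(240510, 31)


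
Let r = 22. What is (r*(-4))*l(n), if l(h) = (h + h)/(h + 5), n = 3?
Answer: -66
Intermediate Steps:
l(h) = 2*h/(5 + h) (l(h) = (2*h)/(5 + h) = 2*h/(5 + h))
(r*(-4))*l(n) = (22*(-4))*(2*3/(5 + 3)) = -176*3/8 = -88*¾ = -66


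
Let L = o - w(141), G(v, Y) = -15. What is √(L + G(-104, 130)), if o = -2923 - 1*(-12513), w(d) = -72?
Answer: √9647 ≈ 98.219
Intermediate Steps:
o = 9590 (o = -2923 + 12513 = 9590)
L = 9662 (L = 9590 - 1*(-72) = 9590 + 72 = 9662)
√(L + G(-104, 130)) = √(9662 - 15) = √9647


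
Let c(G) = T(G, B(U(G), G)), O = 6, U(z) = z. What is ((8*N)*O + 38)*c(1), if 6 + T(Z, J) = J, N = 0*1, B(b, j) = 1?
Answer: -190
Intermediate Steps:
N = 0
T(Z, J) = -6 + J
c(G) = -5 (c(G) = -6 + 1 = -5)
((8*N)*O + 38)*c(1) = ((8*0)*6 + 38)*(-5) = (0*6 + 38)*(-5) = (0 + 38)*(-5) = 38*(-5) = -190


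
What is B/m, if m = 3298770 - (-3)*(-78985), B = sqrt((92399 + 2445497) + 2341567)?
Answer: sqrt(4879463)/3061815 ≈ 0.00072145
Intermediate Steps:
B = sqrt(4879463) (B = sqrt(2537896 + 2341567) = sqrt(4879463) ≈ 2208.9)
m = 3061815 (m = 3298770 - 1*236955 = 3298770 - 236955 = 3061815)
B/m = sqrt(4879463)/3061815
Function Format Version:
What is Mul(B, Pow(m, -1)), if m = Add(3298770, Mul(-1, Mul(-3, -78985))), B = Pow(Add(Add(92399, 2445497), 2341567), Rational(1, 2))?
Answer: Mul(Rational(1, 3061815), Pow(4879463, Rational(1, 2))) ≈ 0.00072145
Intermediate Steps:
B = Pow(4879463, Rational(1, 2)) (B = Pow(Add(2537896, 2341567), Rational(1, 2)) = Pow(4879463, Rational(1, 2)) ≈ 2208.9)
m = 3061815 (m = Add(3298770, Mul(-1, 236955)) = Add(3298770, -236955) = 3061815)
Mul(B, Pow(m, -1)) = Mul(Pow(4879463, Rational(1, 2)), Pow(3061815, -1)) = Mul(Pow(4879463, Rational(1, 2)), Rational(1, 3061815)) = Mul(Rational(1, 3061815), Pow(4879463, Rational(1, 2)))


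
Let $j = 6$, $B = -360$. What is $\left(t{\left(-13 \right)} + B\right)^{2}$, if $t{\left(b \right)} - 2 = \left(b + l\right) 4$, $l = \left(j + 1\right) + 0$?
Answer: $145924$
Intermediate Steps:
$l = 7$ ($l = \left(6 + 1\right) + 0 = 7 + 0 = 7$)
$t{\left(b \right)} = 30 + 4 b$ ($t{\left(b \right)} = 2 + \left(b + 7\right) 4 = 2 + \left(7 + b\right) 4 = 2 + \left(28 + 4 b\right) = 30 + 4 b$)
$\left(t{\left(-13 \right)} + B\right)^{2} = \left(\left(30 + 4 \left(-13\right)\right) - 360\right)^{2} = \left(\left(30 - 52\right) - 360\right)^{2} = \left(-22 - 360\right)^{2} = \left(-382\right)^{2} = 145924$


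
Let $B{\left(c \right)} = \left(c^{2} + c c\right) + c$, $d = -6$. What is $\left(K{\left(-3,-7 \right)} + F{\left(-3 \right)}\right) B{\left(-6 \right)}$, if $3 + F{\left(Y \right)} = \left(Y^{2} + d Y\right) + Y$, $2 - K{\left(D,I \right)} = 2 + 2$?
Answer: $1254$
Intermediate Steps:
$K{\left(D,I \right)} = -2$ ($K{\left(D,I \right)} = 2 - \left(2 + 2\right) = 2 - 4 = -2$)
$F{\left(Y \right)} = -3 + Y^{2} - 5 Y$ ($F{\left(Y \right)} = -3 + \left(\left(Y^{2} - 6 Y\right) + Y\right) = -3 + \left(Y^{2} - 5 Y\right) = -3 + Y^{2} - 5 Y$)
$B{\left(c \right)} = c + 2 c^{2}$ ($B{\left(c \right)} = \left(c^{2} + c^{2}\right) + c = 2 c^{2} + c = c + 2 c^{2}$)
$\left(K{\left(-3,-7 \right)} + F{\left(-3 \right)}\right) B{\left(-6 \right)} = \left(-2 - \left(-12 - 9\right)\right) \left(- 6 \left(1 + 2 \left(-6\right)\right)\right) = \left(-2 + \left(-3 + 9 + 15\right)\right) \left(- 6 \left(1 - 12\right)\right) = \left(-2 + 21\right) \left(\left(-6\right) \left(-11\right)\right) = 19 \cdot 66 = 1254$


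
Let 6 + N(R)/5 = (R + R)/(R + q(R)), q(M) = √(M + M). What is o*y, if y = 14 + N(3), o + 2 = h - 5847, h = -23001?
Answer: -403900 + 288500*√6 ≈ 3.0278e+5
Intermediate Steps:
q(M) = √2*√M (q(M) = √(2*M) = √2*√M)
N(R) = -30 + 10*R/(R + √2*√R) (N(R) = -30 + 5*((R + R)/(R + √2*√R)) = -30 + 5*((2*R)/(R + √2*√R)) = -30 + 5*(2*R/(R + √2*√R)) = -30 + 10*R/(R + √2*√R))
o = -28850 (o = -2 + (-23001 - 5847) = -2 - 28848 = -28850)
y = 14 + 10*(-6 - 3*√6)/(3 + √6) (y = 14 + 10*(-2*3 - 3*√2*√3)/(3 + √2*√3) = 14 + 10*(-6 - 3*√6)/(3 + √6) ≈ -10.495)
o*y = -28850*(14 - 10*√6) = -403900 + 288500*√6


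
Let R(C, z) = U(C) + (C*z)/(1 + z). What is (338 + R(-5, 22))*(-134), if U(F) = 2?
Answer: -1033140/23 ≈ -44919.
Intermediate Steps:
R(C, z) = 2 + C*z/(1 + z) (R(C, z) = 2 + (C*z)/(1 + z) = 2 + C*z/(1 + z))
(338 + R(-5, 22))*(-134) = (338 + (2 + 2*22 - 5*22)/(1 + 22))*(-134) = (338 + (2 + 44 - 110)/23)*(-134) = (338 + (1/23)*(-64))*(-134) = (338 - 64/23)*(-134) = (7710/23)*(-134) = -1033140/23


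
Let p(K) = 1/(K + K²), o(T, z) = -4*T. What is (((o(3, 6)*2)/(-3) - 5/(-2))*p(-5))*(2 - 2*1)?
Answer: 0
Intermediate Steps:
(((o(3, 6)*2)/(-3) - 5/(-2))*p(-5))*(2 - 2*1) = (((-4*3*2)/(-3) - 5/(-2))*(1/((-5)*(1 - 5))))*(2 - 2*1) = ((-12*2*(-⅓) - 5*(-½))*(-⅕/(-4)))*(2 - 2) = ((-24*(-⅓) + 5/2)*(-⅕*(-¼)))*0 = ((8 + 5/2)*(1/20))*0 = ((21/2)*(1/20))*0 = (21/40)*0 = 0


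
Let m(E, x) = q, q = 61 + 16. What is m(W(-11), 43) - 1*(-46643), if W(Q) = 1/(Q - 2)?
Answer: 46720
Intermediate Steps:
W(Q) = 1/(-2 + Q)
q = 77
m(E, x) = 77
m(W(-11), 43) - 1*(-46643) = 77 - 1*(-46643) = 77 + 46643 = 46720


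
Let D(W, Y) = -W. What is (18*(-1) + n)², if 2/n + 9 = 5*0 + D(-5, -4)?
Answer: 1369/4 ≈ 342.25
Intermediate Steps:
n = -½ (n = 2/(-9 + (5*0 - 1*(-5))) = 2/(-9 + (0 + 5)) = 2/(-9 + 5) = 2/(-4) = 2*(-¼) = -½ ≈ -0.50000)
(18*(-1) + n)² = (18*(-1) - ½)² = (-18 - ½)² = (-37/2)² = 1369/4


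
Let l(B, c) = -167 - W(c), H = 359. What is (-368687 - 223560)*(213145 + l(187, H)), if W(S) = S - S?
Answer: -126135581566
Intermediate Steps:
W(S) = 0
l(B, c) = -167 (l(B, c) = -167 - 1*0 = -167 + 0 = -167)
(-368687 - 223560)*(213145 + l(187, H)) = (-368687 - 223560)*(213145 - 167) = -592247*212978 = -126135581566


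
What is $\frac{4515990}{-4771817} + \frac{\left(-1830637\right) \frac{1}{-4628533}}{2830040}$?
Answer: $- \frac{59154644102641049371}{62505713706622808440} \approx -0.94639$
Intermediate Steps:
$\frac{4515990}{-4771817} + \frac{\left(-1830637\right) \frac{1}{-4628533}}{2830040} = 4515990 \left(- \frac{1}{4771817}\right) + \left(-1830637\right) \left(- \frac{1}{4628533}\right) \frac{1}{2830040} = - \frac{4515990}{4771817} + \frac{1830637}{4628533} \cdot \frac{1}{2830040} = - \frac{4515990}{4771817} + \frac{1830637}{13098933531320} = - \frac{59154644102641049371}{62505713706622808440}$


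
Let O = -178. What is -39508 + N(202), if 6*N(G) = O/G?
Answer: -23941937/606 ≈ -39508.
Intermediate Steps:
N(G) = -89/(3*G) (N(G) = (-178/G)/6 = -89/(3*G))
-39508 + N(202) = -39508 - 89/3/202 = -39508 - 89/3*1/202 = -39508 - 89/606 = -23941937/606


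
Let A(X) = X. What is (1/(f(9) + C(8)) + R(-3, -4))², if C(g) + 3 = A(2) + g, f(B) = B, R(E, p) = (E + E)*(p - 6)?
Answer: 923521/256 ≈ 3607.5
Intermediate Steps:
R(E, p) = 2*E*(-6 + p) (R(E, p) = (2*E)*(-6 + p) = 2*E*(-6 + p))
C(g) = -1 + g (C(g) = -3 + (2 + g) = -1 + g)
(1/(f(9) + C(8)) + R(-3, -4))² = (1/(9 + (-1 + 8)) + 2*(-3)*(-6 - 4))² = (1/(9 + 7) + 2*(-3)*(-10))² = (1/16 + 60)² = (961/16)² = 923521/256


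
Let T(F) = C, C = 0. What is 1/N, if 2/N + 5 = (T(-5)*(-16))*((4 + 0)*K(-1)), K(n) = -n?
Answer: -5/2 ≈ -2.5000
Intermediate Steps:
T(F) = 0
N = -⅖ (N = 2/(-5 + (0*(-16))*((4 + 0)*(-1*(-1)))) = 2/(-5 + 0*(4*1)) = 2/(-5 + 0*4) = 2/(-5 + 0) = 2/(-5) = 2*(-⅕) = -⅖ ≈ -0.40000)
1/N = 1/(-⅖) = -5/2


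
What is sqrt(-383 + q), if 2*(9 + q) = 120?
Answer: 2*I*sqrt(83) ≈ 18.221*I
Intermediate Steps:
q = 51 (q = -9 + (1/2)*120 = -9 + 60 = 51)
sqrt(-383 + q) = sqrt(-383 + 51) = sqrt(-332) = 2*I*sqrt(83)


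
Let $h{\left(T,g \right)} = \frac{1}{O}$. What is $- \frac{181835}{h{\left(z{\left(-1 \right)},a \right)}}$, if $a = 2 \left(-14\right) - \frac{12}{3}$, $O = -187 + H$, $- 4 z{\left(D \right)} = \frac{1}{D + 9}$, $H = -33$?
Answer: $40003700$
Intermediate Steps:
$z{\left(D \right)} = - \frac{1}{4 \left(9 + D\right)}$ ($z{\left(D \right)} = - \frac{1}{4 \left(D + 9\right)} = - \frac{1}{4 \left(9 + D\right)}$)
$O = -220$ ($O = -187 - 33 = -220$)
$a = -32$ ($a = -28 - 4 = -32$)
$h{\left(T,g \right)} = - \frac{1}{220}$ ($h{\left(T,g \right)} = \frac{1}{-220} = - \frac{1}{220}$)
$- \frac{181835}{h{\left(z{\left(-1 \right)},a \right)}} = - \frac{181835}{- \frac{1}{220}} = \left(-181835\right) \left(-220\right) = 40003700$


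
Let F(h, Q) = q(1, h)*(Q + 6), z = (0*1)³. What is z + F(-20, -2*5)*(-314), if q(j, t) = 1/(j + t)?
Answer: -1256/19 ≈ -66.105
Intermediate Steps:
z = 0 (z = 0³ = 0)
F(h, Q) = (6 + Q)/(1 + h) (F(h, Q) = (Q + 6)/(1 + h) = (6 + Q)/(1 + h))
z + F(-20, -2*5)*(-314) = 0 + ((6 - 2*5)/(1 - 20))*(-314) = 0 + ((6 - 10)/(-19))*(-314) = 0 - 1/19*(-4)*(-314) = 0 + (4/19)*(-314) = 0 - 1256/19 = -1256/19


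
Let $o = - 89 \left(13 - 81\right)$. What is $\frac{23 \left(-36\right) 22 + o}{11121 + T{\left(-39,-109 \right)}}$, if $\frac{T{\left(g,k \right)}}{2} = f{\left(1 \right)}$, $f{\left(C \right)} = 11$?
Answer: $- \frac{12164}{11143} \approx -1.0916$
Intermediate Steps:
$T{\left(g,k \right)} = 22$ ($T{\left(g,k \right)} = 2 \cdot 11 = 22$)
$o = 6052$ ($o = \left(-89\right) \left(-68\right) = 6052$)
$\frac{23 \left(-36\right) 22 + o}{11121 + T{\left(-39,-109 \right)}} = \frac{23 \left(-36\right) 22 + 6052}{11121 + 22} = \frac{\left(-828\right) 22 + 6052}{11143} = \left(-18216 + 6052\right) \frac{1}{11143} = \left(-12164\right) \frac{1}{11143} = - \frac{12164}{11143}$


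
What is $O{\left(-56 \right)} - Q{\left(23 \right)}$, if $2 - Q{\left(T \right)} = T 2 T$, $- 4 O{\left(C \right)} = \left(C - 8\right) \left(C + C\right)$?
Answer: $-736$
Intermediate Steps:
$O{\left(C \right)} = - \frac{C \left(-8 + C\right)}{2}$ ($O{\left(C \right)} = - \frac{\left(C - 8\right) \left(C + C\right)}{4} = - \frac{\left(-8 + C\right) 2 C}{4} = - \frac{2 C \left(-8 + C\right)}{4} = - \frac{C \left(-8 + C\right)}{2}$)
$Q{\left(T \right)} = 2 - 2 T^{2}$ ($Q{\left(T \right)} = 2 - T 2 T = 2 - 2 T T = 2 - 2 T^{2}$)
$O{\left(-56 \right)} - Q{\left(23 \right)} = \frac{1}{2} \left(-56\right) \left(8 - -56\right) - \left(2 - 2 \cdot 23^{2}\right) = \frac{1}{2} \left(-56\right) \left(8 + 56\right) - \left(2 - 1058\right) = \frac{1}{2} \left(-56\right) 64 - \left(2 - 1058\right) = -1792 - -1056 = -1792 + 1056 = -736$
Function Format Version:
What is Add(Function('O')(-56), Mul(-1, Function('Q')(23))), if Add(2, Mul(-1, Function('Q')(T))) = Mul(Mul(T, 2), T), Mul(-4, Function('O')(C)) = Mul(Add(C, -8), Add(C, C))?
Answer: -736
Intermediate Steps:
Function('O')(C) = Mul(Rational(-1, 2), C, Add(-8, C)) (Function('O')(C) = Mul(Rational(-1, 4), Mul(Add(C, -8), Add(C, C))) = Mul(Rational(-1, 4), Mul(Add(-8, C), Mul(2, C))) = Mul(Rational(-1, 4), Mul(2, C, Add(-8, C))) = Mul(Rational(-1, 2), C, Add(-8, C)))
Function('Q')(T) = Add(2, Mul(-2, Pow(T, 2))) (Function('Q')(T) = Add(2, Mul(-1, Mul(Mul(T, 2), T))) = Add(2, Mul(-1, Mul(Mul(2, T), T))) = Add(2, Mul(-1, Mul(2, Pow(T, 2)))) = Add(2, Mul(-2, Pow(T, 2))))
Add(Function('O')(-56), Mul(-1, Function('Q')(23))) = Add(Mul(Rational(1, 2), -56, Add(8, Mul(-1, -56))), Mul(-1, Add(2, Mul(-2, Pow(23, 2))))) = Add(Mul(Rational(1, 2), -56, Add(8, 56)), Mul(-1, Add(2, Mul(-2, 529)))) = Add(Mul(Rational(1, 2), -56, 64), Mul(-1, Add(2, -1058))) = Add(-1792, Mul(-1, -1056)) = Add(-1792, 1056) = -736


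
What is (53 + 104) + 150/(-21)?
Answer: 1049/7 ≈ 149.86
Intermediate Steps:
(53 + 104) + 150/(-21) = 157 + 150*(-1/21) = 157 - 50/7 = 1049/7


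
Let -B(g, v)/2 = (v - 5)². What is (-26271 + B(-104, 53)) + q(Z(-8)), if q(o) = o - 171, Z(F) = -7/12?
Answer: -372607/12 ≈ -31051.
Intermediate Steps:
Z(F) = -7/12 (Z(F) = -7*1/12 = -7/12)
B(g, v) = -2*(-5 + v)² (B(g, v) = -2*(v - 5)² = -2*(-5 + v)²)
q(o) = -171 + o
(-26271 + B(-104, 53)) + q(Z(-8)) = (-26271 - 2*(-5 + 53)²) + (-171 - 7/12) = (-26271 - 2*48²) - 2059/12 = (-26271 - 2*2304) - 2059/12 = (-26271 - 4608) - 2059/12 = -30879 - 2059/12 = -372607/12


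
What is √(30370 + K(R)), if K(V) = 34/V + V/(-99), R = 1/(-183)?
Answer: √880665995121/6039 ≈ 155.40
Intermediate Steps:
R = -1/183 ≈ -0.0054645
K(V) = 34/V - V/99 (K(V) = 34/V + V*(-1/99) = 34/V - V/99)
√(30370 + K(R)) = √(30370 + (34/(-1/183) - 1/99*(-1/183))) = √(30370 + (34*(-183) + 1/18117)) = √(30370 + (-6222 + 1/18117)) = √(30370 - 112723973/18117) = √(437489317/18117) = √880665995121/6039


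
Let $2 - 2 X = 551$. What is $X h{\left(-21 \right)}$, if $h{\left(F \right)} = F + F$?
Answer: $11529$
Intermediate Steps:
$h{\left(F \right)} = 2 F$
$X = - \frac{549}{2}$ ($X = 1 - \frac{551}{2} = - \frac{549}{2} \approx -274.5$)
$X h{\left(-21 \right)} = - \frac{549 \cdot 2 \left(-21\right)}{2} = \left(- \frac{549}{2}\right) \left(-42\right) = 11529$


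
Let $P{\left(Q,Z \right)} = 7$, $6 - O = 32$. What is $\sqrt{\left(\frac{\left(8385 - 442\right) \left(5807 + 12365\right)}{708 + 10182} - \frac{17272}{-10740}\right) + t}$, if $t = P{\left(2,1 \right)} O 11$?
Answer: $\frac{\sqrt{9817036321070}}{29535} \approx 106.08$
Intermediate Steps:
$O = -26$ ($O = 6 - 32 = -26$)
$t = -2002$ ($t = 7 \left(-26\right) 11 = \left(-182\right) 11 = -2002$)
$\sqrt{\left(\frac{\left(8385 - 442\right) \left(5807 + 12365\right)}{708 + 10182} - \frac{17272}{-10740}\right) + t} = \sqrt{\left(\frac{\left(8385 - 442\right) \left(5807 + 12365\right)}{708 + 10182} - \frac{17272}{-10740}\right) - 2002} = \sqrt{\left(\frac{7943 \cdot 18172}{10890} - - \frac{4318}{2685}\right) - 2002} = \sqrt{\left(144340196 \cdot \frac{1}{10890} + \frac{4318}{2685}\right) - 2002} = \sqrt{\left(\frac{6560918}{495} + \frac{4318}{2685}\right) - 2002} = \sqrt{\frac{1174546816}{88605} - 2002} = \sqrt{\frac{997159606}{88605}} = \frac{\sqrt{9817036321070}}{29535}$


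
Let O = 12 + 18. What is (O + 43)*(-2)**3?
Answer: -584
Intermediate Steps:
O = 30
(O + 43)*(-2)**3 = (30 + 43)*(-2)**3 = 73*(-8) = -584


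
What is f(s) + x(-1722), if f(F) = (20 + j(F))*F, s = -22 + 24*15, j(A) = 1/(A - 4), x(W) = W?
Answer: 841515/167 ≈ 5039.0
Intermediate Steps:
j(A) = 1/(-4 + A)
s = 338 (s = -22 + 360 = 338)
f(F) = F*(20 + 1/(-4 + F)) (f(F) = (20 + 1/(-4 + F))*F = F*(20 + 1/(-4 + F)))
f(s) + x(-1722) = 338*(-79 + 20*338)/(-4 + 338) - 1722 = 338*(-79 + 6760)/334 - 1722 = 338*(1/334)*6681 - 1722 = 1129089/167 - 1722 = 841515/167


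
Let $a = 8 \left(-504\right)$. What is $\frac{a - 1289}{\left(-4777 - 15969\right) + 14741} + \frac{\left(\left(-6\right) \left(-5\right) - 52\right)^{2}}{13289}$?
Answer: $\frac{73617189}{79800445} \approx 0.92252$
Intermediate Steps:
$a = -4032$
$\frac{a - 1289}{\left(-4777 - 15969\right) + 14741} + \frac{\left(\left(-6\right) \left(-5\right) - 52\right)^{2}}{13289} = \frac{-4032 - 1289}{\left(-4777 - 15969\right) + 14741} + \frac{\left(\left(-6\right) \left(-5\right) - 52\right)^{2}}{13289} = \frac{-4032 - 1289}{-20746 + 14741} + \left(30 - 52\right)^{2} \cdot \frac{1}{13289} = - \frac{5321}{-6005} + \left(-22\right)^{2} \cdot \frac{1}{13289} = \left(-5321\right) \left(- \frac{1}{6005}\right) + 484 \cdot \frac{1}{13289} = \frac{5321}{6005} + \frac{484}{13289} = \frac{73617189}{79800445}$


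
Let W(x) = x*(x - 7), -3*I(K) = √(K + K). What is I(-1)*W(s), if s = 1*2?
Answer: 10*I*√2/3 ≈ 4.714*I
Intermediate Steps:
s = 2
I(K) = -√2*√K/3 (I(K) = -√(K + K)/3 = -√2*√K/3)
W(x) = x*(-7 + x)
I(-1)*W(s) = (-√2*√(-1)/3)*(2*(-7 + 2)) = (-√2*I/3)*(2*(-5)) = -I*√2/3*(-10) = 10*I*√2/3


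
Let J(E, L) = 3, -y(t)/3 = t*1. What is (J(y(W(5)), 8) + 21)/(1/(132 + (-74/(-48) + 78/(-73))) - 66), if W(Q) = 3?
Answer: -928372/2552731 ≈ -0.36368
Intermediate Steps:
y(t) = -3*t
(J(y(W(5)), 8) + 21)/(1/(132 + (-74/(-48) + 78/(-73))) - 66) = (3 + 21)/(1/(132 + (-74/(-48) + 78/(-73))) - 66) = 24/(1/(132 + (-74*(-1/48) + 78*(-1/73))) - 66) = 24/(1/(132 + (37/24 - 78/73)) - 66) = 24/(1/(132 + 829/1752) - 66) = 24/(1/(232093/1752) - 66) = 24/(1752/232093 - 66) = 24/(-15316386/232093) = -232093/15316386*24 = -928372/2552731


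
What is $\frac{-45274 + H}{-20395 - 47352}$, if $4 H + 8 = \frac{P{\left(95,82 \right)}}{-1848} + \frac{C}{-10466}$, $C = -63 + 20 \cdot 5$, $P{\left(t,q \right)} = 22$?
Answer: $\frac{79608254275}{119118737136} \approx 0.66831$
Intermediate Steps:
$C = 37$ ($C = -63 + 100 = 37$)
$H = - \frac{3523363}{1758288}$ ($H = -2 + \frac{\frac{22}{-1848} + \frac{37}{-10466}}{4} = -2 + \frac{22 \left(- \frac{1}{1848}\right) + 37 \left(- \frac{1}{10466}\right)}{4} = -2 + \frac{- \frac{1}{84} - \frac{37}{10466}}{4} = -2 + \frac{1}{4} \left(- \frac{6787}{439572}\right) = -2 - \frac{6787}{1758288} = - \frac{3523363}{1758288} \approx -2.0039$)
$\frac{-45274 + H}{-20395 - 47352} = \frac{-45274 - \frac{3523363}{1758288}}{-20395 - 47352} = - \frac{79608254275}{1758288 \left(-67747\right)} = \left(- \frac{79608254275}{1758288}\right) \left(- \frac{1}{67747}\right) = \frac{79608254275}{119118737136}$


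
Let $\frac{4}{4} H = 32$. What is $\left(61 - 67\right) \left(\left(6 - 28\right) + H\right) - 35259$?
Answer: $-35319$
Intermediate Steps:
$H = 32$
$\left(61 - 67\right) \left(\left(6 - 28\right) + H\right) - 35259 = \left(61 - 67\right) \left(\left(6 - 28\right) + 32\right) - 35259 = - 6 \left(-22 + 32\right) - 35259 = \left(-6\right) 10 - 35259 = -60 - 35259 = -35319$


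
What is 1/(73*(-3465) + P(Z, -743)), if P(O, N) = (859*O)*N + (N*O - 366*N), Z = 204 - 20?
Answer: -1/117553327 ≈ -8.5068e-9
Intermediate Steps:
Z = 184
P(O, N) = -366*N + 860*N*O (P(O, N) = 859*N*O + (-366*N + N*O) = -366*N + 860*N*O)
1/(73*(-3465) + P(Z, -743)) = 1/(73*(-3465) + 2*(-743)*(-183 + 430*184)) = 1/(-252945 + 2*(-743)*(-183 + 79120)) = 1/(-252945 + 2*(-743)*78937) = 1/(-252945 - 117300382) = 1/(-117553327) = -1/117553327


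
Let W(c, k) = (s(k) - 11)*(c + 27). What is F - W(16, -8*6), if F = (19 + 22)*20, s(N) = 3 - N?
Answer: -900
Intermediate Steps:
W(c, k) = (-8 - k)*(27 + c) (W(c, k) = ((3 - k) - 11)*(c + 27) = (-8 - k)*(27 + c))
F = 820 (F = 41*20 = 820)
F - W(16, -8*6) = 820 - (-216 - (-216)*6 - 8*16 - 1*16*(-8*6)) = 820 - (-216 - 27*(-48) - 128 - 1*16*(-48)) = 820 - (-216 + 1296 - 128 + 768) = 820 - 1*1720 = 820 - 1720 = -900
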